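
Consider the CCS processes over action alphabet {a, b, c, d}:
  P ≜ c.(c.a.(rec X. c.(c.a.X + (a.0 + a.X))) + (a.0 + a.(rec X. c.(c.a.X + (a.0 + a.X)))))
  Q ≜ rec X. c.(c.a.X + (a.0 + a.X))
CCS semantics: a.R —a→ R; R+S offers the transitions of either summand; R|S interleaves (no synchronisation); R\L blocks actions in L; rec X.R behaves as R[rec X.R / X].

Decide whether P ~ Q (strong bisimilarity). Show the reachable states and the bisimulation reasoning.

Reachable graph of P (5 states):
  u0 = c.(c.a.(rec X. c.(c.a.X + (a.0 + a.X))) + (a.0 + a.(rec X. c.(c.a.X + (a.0 + a.X))))) :: -c-> u1
  u1 = c.a.(rec X. c.(c.a.X + (a.0 + a.X))) + (a.0 + a.(rec X. c.(c.a.X + (a.0 + a.X)))) :: -a-> u2, -a-> u3, -c-> u4
  u2 = 0 :: deadlocked
  u3 = rec X. c.(c.a.X + (a.0 + a.X)) :: -c-> u1
  u4 = a.(rec X. c.(c.a.X + (a.0 + a.X))) :: -a-> u3
Reachable graph of Q (4 states):
  v0 = rec X. c.(c.a.X + (a.0 + a.X)) :: -c-> v1
  v1 = c.a.(rec X. c.(c.a.X + (a.0 + a.X))) + (a.0 + a.(rec X. c.(c.a.X + (a.0 + a.X)))) :: -a-> v0, -a-> v2, -c-> v3
  v2 = 0 :: deadlocked
  v3 = a.(rec X. c.(c.a.X + (a.0 + a.X))) :: -a-> v0
Bisimilarity quotient blocks:
  B0 = {u0, u3, v0}
  B1 = {u1, v1}
  B2 = {u2, v2}
  B3 = {u4, v3}
u0 ∈ B0, v0 ∈ B0 → same block

YES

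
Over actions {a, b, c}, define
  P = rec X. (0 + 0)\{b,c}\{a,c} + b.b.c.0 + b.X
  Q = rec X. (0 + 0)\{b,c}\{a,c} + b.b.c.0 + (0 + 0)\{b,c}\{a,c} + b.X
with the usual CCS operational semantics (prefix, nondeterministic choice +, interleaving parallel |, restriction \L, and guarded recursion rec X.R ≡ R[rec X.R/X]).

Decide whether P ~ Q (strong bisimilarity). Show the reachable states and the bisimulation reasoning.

P ~ Q

LTS(P): 4 reachable states
  u0 = rec X. (0 + 0)\{b,c}\{a,c} + b.b.c.0 + b.X ⊢ ··b··> u0, ··b··> u1
  u1 = b.c.0 ⊢ ··b··> u2
  u2 = c.0 ⊢ ··c··> u3
  u3 = 0 ⊢ deadlocked
LTS(Q): 4 reachable states
  v0 = rec X. (0 + 0)\{b,c}\{a,c} + b.b.c.0 + (0 + 0)\{b,c}\{a,c} + b.X ⊢ ··b··> v0, ··b··> v1
  v1 = b.c.0 ⊢ ··b··> v2
  v2 = c.0 ⊢ ··c··> v3
  v3 = 0 ⊢ deadlocked
Bisimilarity quotient blocks:
  B0 = {u0, v0}
  B1 = {u1, v1}
  B2 = {u2, v2}
  B3 = {u3, v3}
u0 ∈ B0, v0 ∈ B0 → same block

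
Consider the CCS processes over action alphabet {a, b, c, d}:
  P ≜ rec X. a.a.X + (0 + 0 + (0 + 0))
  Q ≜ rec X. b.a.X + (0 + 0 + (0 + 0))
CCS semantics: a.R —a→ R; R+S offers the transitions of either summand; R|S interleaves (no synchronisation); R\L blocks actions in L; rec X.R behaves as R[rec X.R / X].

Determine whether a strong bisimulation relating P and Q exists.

Reachable graph of P (2 states):
  p0 = rec X. a.a.X + (0 + 0 + (0 + 0)) has moves —a→ p1
  p1 = a.(rec X. a.a.X + (0 + 0 + (0 + 0))) has moves —a→ p0
Reachable graph of Q (2 states):
  q0 = rec X. b.a.X + (0 + 0 + (0 + 0)) has moves —b→ q1
  q1 = a.(rec X. b.a.X + (0 + 0 + (0 + 0))) has moves —a→ q0
Bisimilarity quotient blocks:
  B0 = {p0, p1}
  B1 = {q0}
  B2 = {q1}
p0 ∈ B0, q0 ∈ B1 → different blocks

NO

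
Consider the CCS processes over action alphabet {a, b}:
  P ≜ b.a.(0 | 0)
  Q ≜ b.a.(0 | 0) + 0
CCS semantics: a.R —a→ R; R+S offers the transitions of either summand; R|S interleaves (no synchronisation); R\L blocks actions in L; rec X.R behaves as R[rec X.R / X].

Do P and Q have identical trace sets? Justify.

YES

P's transition system — 3 states:
  p0 = b.a.(0 | 0) :: ··b··> p1
  p1 = a.(0 | 0) :: ··a··> p2
  p2 = 0 | 0 :: deadlocked
Q's transition system — 3 states:
  q0 = b.a.(0 | 0) + 0 :: ··b··> q1
  q1 = a.(0 | 0) :: ··a··> q2
  q2 = 0 | 0 :: deadlocked
Partition-refinement fixed point:
  B0 = {p0, q0}
  B1 = {p1, q1}
  B2 = {p2, q2}
p0 ∈ B0, q0 ∈ B0 → same block
Bisimilar ⇒ trace-equivalent.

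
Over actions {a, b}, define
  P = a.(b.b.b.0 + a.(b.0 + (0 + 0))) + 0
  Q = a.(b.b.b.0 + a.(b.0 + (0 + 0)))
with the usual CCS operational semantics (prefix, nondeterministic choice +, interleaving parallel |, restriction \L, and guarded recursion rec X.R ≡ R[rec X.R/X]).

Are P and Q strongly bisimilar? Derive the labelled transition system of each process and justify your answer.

P's transition system — 6 states:
  u0 = a.(b.b.b.0 + a.(b.0 + (0 + 0))) + 0 ⊢ =a=> u1
  u1 = b.b.b.0 + a.(b.0 + (0 + 0)) ⊢ =a=> u2, =b=> u3
  u2 = b.0 + (0 + 0) ⊢ =b=> u4
  u3 = b.b.0 ⊢ =b=> u5
  u4 = 0 ⊢ stopped
  u5 = b.0 ⊢ =b=> u4
Q's transition system — 6 states:
  v0 = a.(b.b.b.0 + a.(b.0 + (0 + 0))) ⊢ =a=> v1
  v1 = b.b.b.0 + a.(b.0 + (0 + 0)) ⊢ =a=> v2, =b=> v3
  v2 = b.0 + (0 + 0) ⊢ =b=> v4
  v3 = b.b.0 ⊢ =b=> v5
  v4 = 0 ⊢ stopped
  v5 = b.0 ⊢ =b=> v4
Bisimilarity quotient blocks:
  B0 = {u0, v0}
  B1 = {u1, v1}
  B2 = {u3, v3}
  B3 = {u2, u5, v2, v5}
  B4 = {u4, v4}
u0 ∈ B0, v0 ∈ B0 → same block

bisimilar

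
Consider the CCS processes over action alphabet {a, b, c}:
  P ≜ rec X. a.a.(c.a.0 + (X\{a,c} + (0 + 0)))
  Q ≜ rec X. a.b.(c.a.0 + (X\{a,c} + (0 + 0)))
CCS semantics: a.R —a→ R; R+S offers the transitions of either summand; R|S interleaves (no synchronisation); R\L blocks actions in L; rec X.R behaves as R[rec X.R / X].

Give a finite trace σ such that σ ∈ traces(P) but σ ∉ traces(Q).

aa

Reachable graph of P (5 states):
  s0 = rec X. a.a.(c.a.0 + (X\{a,c} + (0 + 0))) has moves =a=> s1
  s1 = a.(c.a.0 + ((rec X. a.a.(c.a.0 + (X\{a,c} + (0 + 0))))\{a,c} + (0 + 0))) has moves =a=> s2
  s2 = c.a.0 + ((rec X. a.a.(c.a.0 + (X\{a,c} + (0 + 0))))\{a,c} + (0 + 0)) has moves =c=> s3
  s3 = a.0 has moves =a=> s4
  s4 = 0 has moves deadlocked
Reachable graph of Q (5 states):
  t0 = rec X. a.b.(c.a.0 + (X\{a,c} + (0 + 0))) has moves =a=> t1
  t1 = b.(c.a.0 + ((rec X. a.b.(c.a.0 + (X\{a,c} + (0 + 0))))\{a,c} + (0 + 0))) has moves =b=> t2
  t2 = c.a.0 + ((rec X. a.b.(c.a.0 + (X\{a,c} + (0 + 0))))\{a,c} + (0 + 0)) has moves =c=> t3
  t3 = a.0 has moves =a=> t4
  t4 = 0 has moves deadlocked
Executing aa from P (initial set {s0}):
  step 1 (a): {s1}
  step 2 (a): {s2}
  ✓ P
Executing aa from Q (initial set {t0}):
  step 1 (a): {t1}
  step 2 (a): no successor for Q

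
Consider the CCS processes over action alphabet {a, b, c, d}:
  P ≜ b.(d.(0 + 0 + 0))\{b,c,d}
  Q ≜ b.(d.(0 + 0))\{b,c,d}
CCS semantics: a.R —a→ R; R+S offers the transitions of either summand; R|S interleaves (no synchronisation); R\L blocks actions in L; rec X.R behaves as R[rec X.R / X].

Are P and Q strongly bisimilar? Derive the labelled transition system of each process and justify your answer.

Reachable graph of P (2 states):
  m0 = b.(d.(0 + 0 + 0))\{b,c,d} :: =b=> m1
  m1 = (d.(0 + 0 + 0))\{b,c,d} :: (no moves)
Reachable graph of Q (2 states):
  n0 = b.(d.(0 + 0))\{b,c,d} :: =b=> n1
  n1 = (d.(0 + 0))\{b,c,d} :: (no moves)
Partition-refinement fixed point:
  B0 = {m0, n0}
  B1 = {m1, n1}
m0 ∈ B0, n0 ∈ B0 → same block

P ~ Q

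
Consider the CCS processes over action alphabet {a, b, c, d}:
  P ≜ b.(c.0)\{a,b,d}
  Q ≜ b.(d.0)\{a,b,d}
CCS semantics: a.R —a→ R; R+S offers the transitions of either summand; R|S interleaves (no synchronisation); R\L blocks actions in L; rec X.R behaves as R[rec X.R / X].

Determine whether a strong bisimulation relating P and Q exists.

P's transition system — 3 states:
  u0 = b.(c.0)\{a,b,d} | =b=> u1
  u1 = (c.0)\{a,b,d} | =c=> u2
  u2 = 0\{a,b,d} | deadlocked
Q's transition system — 2 states:
  v0 = b.(d.0)\{a,b,d} | =b=> v1
  v1 = (d.0)\{a,b,d} | deadlocked
Partition-refinement fixed point:
  B0 = {u0}
  B1 = {u1}
  B2 = {u2, v1}
  B3 = {v0}
u0 ∈ B0, v0 ∈ B3 → different blocks

not bisimilar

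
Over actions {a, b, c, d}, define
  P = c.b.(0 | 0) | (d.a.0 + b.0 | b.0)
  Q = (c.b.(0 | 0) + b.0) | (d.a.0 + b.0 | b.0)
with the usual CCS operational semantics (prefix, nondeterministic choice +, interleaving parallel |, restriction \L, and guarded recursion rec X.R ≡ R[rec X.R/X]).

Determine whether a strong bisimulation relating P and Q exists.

LTS(P): 18 reachable states
  p0 = c.b.(0 | 0) | (d.a.0 + b.0 | b.0) :: —b→ p1, —b→ p2, —c→ p3, —d→ p4
  p1 = c.b.(0 | 0) | (0 | b.0) :: —b→ p5, —c→ p6
  p2 = c.b.(0 | 0) | (b.0 | 0) :: —b→ p5, —c→ p7
  p3 = b.(0 | 0) | (d.a.0 + b.0 | b.0) :: —b→ p6, —b→ p7, —b→ p8, —d→ p9
  p4 = c.b.(0 | 0) | a.0 :: —a→ p10, —c→ p9
  p5 = c.b.(0 | 0) | (0 | 0) :: —c→ p11
  p6 = b.(0 | 0) | (0 | b.0) :: —b→ p11, —b→ p12
  p7 = b.(0 | 0) | (b.0 | 0) :: —b→ p11, —b→ p13
  p8 = 0 | 0 | (d.a.0 + b.0 | b.0) :: —b→ p12, —b→ p13, —d→ p14
  p9 = b.(0 | 0) | a.0 :: —a→ p15, —b→ p14
  p10 = c.b.(0 | 0) | 0 :: —c→ p15
  p11 = b.(0 | 0) | (0 | 0) :: —b→ p16
  p12 = 0 | 0 | (0 | b.0) :: —b→ p16
  p13 = 0 | 0 | (b.0 | 0) :: —b→ p16
  p14 = 0 | 0 | a.0 :: —a→ p17
  p15 = b.(0 | 0) | 0 :: —b→ p17
  p16 = 0 | 0 | (0 | 0) :: deadlocked
  p17 = 0 | 0 | 0 :: deadlocked
LTS(Q): 24 reachable states
  q0 = (c.b.(0 | 0) + b.0) | (d.a.0 + b.0 | b.0) :: —b→ q1, —b→ q2, —b→ q3, —c→ q4, —d→ q5
  q1 = (c.b.(0 | 0) + b.0) | (0 | b.0) :: —b→ q6, —b→ q7, —c→ q8
  q2 = (c.b.(0 | 0) + b.0) | (b.0 | 0) :: —b→ q6, —b→ q9, —c→ q10
  q3 = 0 | (d.a.0 + b.0 | b.0) :: —b→ q7, —b→ q9, —d→ q11
  q4 = b.(0 | 0) | (d.a.0 + b.0 | b.0) :: —b→ q10, —b→ q12, —b→ q8, —d→ q13
  q5 = (c.b.(0 | 0) + b.0) | a.0 :: —a→ q14, —b→ q11, —c→ q13
  q6 = (c.b.(0 | 0) + b.0) | (0 | 0) :: —b→ q15, —c→ q16
  q7 = 0 | (0 | b.0) :: —b→ q15
  q8 = b.(0 | 0) | (0 | b.0) :: —b→ q16, —b→ q17
  q9 = 0 | (b.0 | 0) :: —b→ q15
  q10 = b.(0 | 0) | (b.0 | 0) :: —b→ q16, —b→ q18
  q11 = 0 | a.0 :: —a→ q19
  q12 = 0 | 0 | (d.a.0 + b.0 | b.0) :: —b→ q17, —b→ q18, —d→ q20
  q13 = b.(0 | 0) | a.0 :: —a→ q21, —b→ q20
  q14 = (c.b.(0 | 0) + b.0) | 0 :: —b→ q19, —c→ q21
  q15 = 0 | (0 | 0) :: deadlocked
  q16 = b.(0 | 0) | (0 | 0) :: —b→ q22
  q17 = 0 | 0 | (0 | b.0) :: —b→ q22
  q18 = 0 | 0 | (b.0 | 0) :: —b→ q22
  q19 = 0 | 0 :: deadlocked
  q20 = 0 | 0 | a.0 :: —a→ q23
  q21 = b.(0 | 0) | 0 :: —b→ q23
  q22 = 0 | 0 | (0 | 0) :: deadlocked
  q23 = 0 | 0 | 0 :: deadlocked
Bisimilarity quotient blocks:
  B0 = {p0}
  B1 = {p3, q4}
  B2 = {p9, q13}
  B3 = {p14, q11, q20}
  B4 = {p16, p17, q15, q19, q22, q23}
  B5 = {p11, p12, p13, p15, q16, q17, q18, q21, q7, q9}
  B6 = {p8, q12, q3}
  B7 = {p6, p7, q10, q8}
  B8 = {p1, p2}
  B9 = {p10, p5}
  B10 = {p4}
  B11 = {q0}
  B12 = {q5}
  B13 = {q14, q6}
  B14 = {q1, q2}
p0 ∈ B0, q0 ∈ B11 → different blocks

P ≁ Q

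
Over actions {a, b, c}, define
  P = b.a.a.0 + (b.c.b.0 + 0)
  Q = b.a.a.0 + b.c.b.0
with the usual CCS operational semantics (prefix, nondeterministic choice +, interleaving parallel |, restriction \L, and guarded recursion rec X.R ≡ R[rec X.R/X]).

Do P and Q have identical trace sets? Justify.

P's transition system — 6 states:
  u0 = b.a.a.0 + (b.c.b.0 + 0) ⊢ —b→ u1, —b→ u2
  u1 = a.a.0 ⊢ —a→ u3
  u2 = c.b.0 ⊢ —c→ u4
  u3 = a.0 ⊢ —a→ u5
  u4 = b.0 ⊢ —b→ u5
  u5 = 0 ⊢ deadlocked
Q's transition system — 6 states:
  v0 = b.a.a.0 + b.c.b.0 ⊢ —b→ v1, —b→ v2
  v1 = a.a.0 ⊢ —a→ v3
  v2 = c.b.0 ⊢ —c→ v4
  v3 = a.0 ⊢ —a→ v5
  v4 = b.0 ⊢ —b→ v5
  v5 = 0 ⊢ deadlocked
Coarsest stable partition (strong bisimilarity classes):
  B0 = {u0, v0}
  B1 = {u2, v2}
  B2 = {u4, v4}
  B3 = {u5, v5}
  B4 = {u1, v1}
  B5 = {u3, v3}
u0 ∈ B0, v0 ∈ B0 → same block
Bisimilar ⇒ trace-equivalent.

trace-equivalent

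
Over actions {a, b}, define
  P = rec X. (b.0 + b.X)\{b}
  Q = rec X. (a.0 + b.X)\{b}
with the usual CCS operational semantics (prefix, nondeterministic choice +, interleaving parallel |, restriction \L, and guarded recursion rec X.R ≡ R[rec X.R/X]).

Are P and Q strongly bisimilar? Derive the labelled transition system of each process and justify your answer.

P's transition system — 1 states:
  p0 = rec X. (b.0 + b.X)\{b} has moves stopped
Q's transition system — 2 states:
  q0 = rec X. (a.0 + b.X)\{b} has moves =a=> q1
  q1 = 0\{b} has moves stopped
Partition-refinement fixed point:
  B0 = {p0, q1}
  B1 = {q0}
p0 ∈ B0, q0 ∈ B1 → different blocks

P ≁ Q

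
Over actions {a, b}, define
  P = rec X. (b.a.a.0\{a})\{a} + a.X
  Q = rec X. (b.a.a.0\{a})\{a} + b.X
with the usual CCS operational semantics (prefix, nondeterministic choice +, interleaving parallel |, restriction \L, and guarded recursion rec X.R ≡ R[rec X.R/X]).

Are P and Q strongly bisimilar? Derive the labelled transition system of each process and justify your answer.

P's transition system — 2 states:
  m0 = rec X. (b.a.a.0\{a})\{a} + a.X :: --a--▸ m0, --b--▸ m1
  m1 = (a.a.0\{a})\{a} :: (no moves)
Q's transition system — 2 states:
  n0 = rec X. (b.a.a.0\{a})\{a} + b.X :: --b--▸ n0, --b--▸ n1
  n1 = (a.a.0\{a})\{a} :: (no moves)
Partition-refinement fixed point:
  B0 = {m0}
  B1 = {m1, n1}
  B2 = {n0}
m0 ∈ B0, n0 ∈ B2 → different blocks

P ≁ Q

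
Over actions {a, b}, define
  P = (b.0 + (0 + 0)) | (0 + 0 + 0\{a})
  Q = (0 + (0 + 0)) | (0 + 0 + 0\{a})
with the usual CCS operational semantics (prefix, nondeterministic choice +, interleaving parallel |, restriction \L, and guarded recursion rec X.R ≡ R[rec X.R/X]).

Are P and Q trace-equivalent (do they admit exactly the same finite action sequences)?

P's transition system — 2 states:
  s0 = (b.0 + (0 + 0)) | (0 + 0 + 0\{a}) :: -b-> s1
  s1 = 0 | (0 + 0 + 0\{a}) :: deadlocked
Q's transition system — 1 states:
  t0 = (0 + (0 + 0)) | (0 + 0 + 0\{a}) :: deadlocked
Trace ⟨b⟩ through P, begin at {s0}:
  step 1 (b): {s1}
  P completes σ.
Trace ⟨b⟩ through Q, begin at {t0}:
  step 1 (b): ∅ (Q stuck)

trace-distinct — witness ⟨b⟩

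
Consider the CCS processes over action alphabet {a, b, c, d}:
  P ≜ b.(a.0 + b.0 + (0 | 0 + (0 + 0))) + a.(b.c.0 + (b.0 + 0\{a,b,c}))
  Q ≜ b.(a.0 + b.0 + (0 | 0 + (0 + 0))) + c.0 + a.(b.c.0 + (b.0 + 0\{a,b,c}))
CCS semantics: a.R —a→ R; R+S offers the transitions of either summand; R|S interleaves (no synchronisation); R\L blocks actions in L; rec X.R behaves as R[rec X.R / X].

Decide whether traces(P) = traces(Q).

NO — witness ⟨c⟩

LTS(P): 5 reachable states
  p0 = b.(a.0 + b.0 + (0 | 0 + (0 + 0))) + a.(b.c.0 + (b.0 + 0\{a,b,c})) :: ··a··> p1, ··b··> p2
  p1 = b.c.0 + (b.0 + 0\{a,b,c}) :: ··b··> p3, ··b··> p4
  p2 = a.0 + b.0 + (0 | 0 + (0 + 0)) :: ··a··> p3, ··b··> p3
  p3 = 0 :: (no moves)
  p4 = c.0 :: ··c··> p3
LTS(Q): 5 reachable states
  q0 = b.(a.0 + b.0 + (0 | 0 + (0 + 0))) + c.0 + a.(b.c.0 + (b.0 + 0\{a,b,c})) :: ··a··> q1, ··b··> q2, ··c··> q3
  q1 = b.c.0 + (b.0 + 0\{a,b,c}) :: ··b··> q3, ··b··> q4
  q2 = a.0 + b.0 + (0 | 0 + (0 + 0)) :: ··a··> q3, ··b··> q3
  q3 = 0 :: (no moves)
  q4 = c.0 :: ··c··> q3
Run σ = ⟨c⟩ on Q: start {q0}
  after c @ step 1: {q3}
  Q completes σ.
Run σ = ⟨c⟩ on P: start {p0}
  after c @ step 1: no successor for P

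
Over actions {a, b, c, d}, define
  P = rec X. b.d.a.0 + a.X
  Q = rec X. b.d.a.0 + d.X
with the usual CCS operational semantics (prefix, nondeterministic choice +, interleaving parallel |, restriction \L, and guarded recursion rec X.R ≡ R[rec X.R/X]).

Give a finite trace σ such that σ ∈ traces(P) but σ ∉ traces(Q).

a

Reachable graph of P (4 states):
  m0 = rec X. b.d.a.0 + a.X has moves =a=> m0, =b=> m1
  m1 = d.a.0 has moves =d=> m2
  m2 = a.0 has moves =a=> m3
  m3 = 0 has moves stopped
Reachable graph of Q (4 states):
  n0 = rec X. b.d.a.0 + d.X has moves =b=> n1, =d=> n0
  n1 = d.a.0 has moves =d=> n2
  n2 = a.0 has moves =a=> n3
  n3 = 0 has moves stopped
Trace ⟨a⟩ through P, begin at {m0}:
  [1] a ⇒ {m0}
  ✓ P
Trace ⟨a⟩ through Q, begin at {n0}:
  [1] a ⇒ ∅ (Q stuck)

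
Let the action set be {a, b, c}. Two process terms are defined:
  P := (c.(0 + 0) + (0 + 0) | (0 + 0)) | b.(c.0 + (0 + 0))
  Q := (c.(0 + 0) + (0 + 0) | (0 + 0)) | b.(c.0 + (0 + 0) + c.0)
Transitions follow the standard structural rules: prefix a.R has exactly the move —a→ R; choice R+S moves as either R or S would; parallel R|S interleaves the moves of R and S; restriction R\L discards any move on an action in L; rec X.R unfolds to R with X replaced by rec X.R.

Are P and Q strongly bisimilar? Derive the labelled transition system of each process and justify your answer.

P ~ Q

Reachable graph of P (6 states):
  p0 = (c.(0 + 0) + (0 + 0) | (0 + 0)) | b.(c.0 + (0 + 0)) has moves --b--▸ p1, --c--▸ p2
  p1 = (c.(0 + 0) + (0 + 0) | (0 + 0)) | (c.0 + (0 + 0)) has moves --c--▸ p3, --c--▸ p4
  p2 = (0 + 0) | b.(c.0 + (0 + 0)) has moves --b--▸ p3
  p3 = (0 + 0) | (c.0 + (0 + 0)) has moves --c--▸ p5
  p4 = (c.(0 + 0) + (0 + 0) | (0 + 0)) | 0 has moves --c--▸ p5
  p5 = (0 + 0) | 0 has moves ·
Reachable graph of Q (6 states):
  q0 = (c.(0 + 0) + (0 + 0) | (0 + 0)) | b.(c.0 + (0 + 0) + c.0) has moves --b--▸ q1, --c--▸ q2
  q1 = (c.(0 + 0) + (0 + 0) | (0 + 0)) | (c.0 + (0 + 0) + c.0) has moves --c--▸ q3, --c--▸ q4
  q2 = (0 + 0) | b.(c.0 + (0 + 0) + c.0) has moves --b--▸ q3
  q3 = (0 + 0) | (c.0 + (0 + 0) + c.0) has moves --c--▸ q5
  q4 = (c.(0 + 0) + (0 + 0) | (0 + 0)) | 0 has moves --c--▸ q5
  q5 = (0 + 0) | 0 has moves ·
Partition-refinement fixed point:
  B0 = {p0, q0}
  B1 = {p2, q2}
  B2 = {p3, p4, q3, q4}
  B3 = {p5, q5}
  B4 = {p1, q1}
p0 ∈ B0, q0 ∈ B0 → same block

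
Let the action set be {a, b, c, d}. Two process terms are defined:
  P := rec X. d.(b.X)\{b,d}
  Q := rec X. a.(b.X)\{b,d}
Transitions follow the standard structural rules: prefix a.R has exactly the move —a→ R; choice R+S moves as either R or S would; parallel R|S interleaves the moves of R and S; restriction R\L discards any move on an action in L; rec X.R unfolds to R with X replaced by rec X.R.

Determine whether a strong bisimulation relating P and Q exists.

Reachable graph of P (2 states):
  u0 = rec X. d.(b.X)\{b,d} has moves -d-> u1
  u1 = (b.(rec X. d.(b.X)\{b,d}))\{b,d} has moves stopped
Reachable graph of Q (2 states):
  v0 = rec X. a.(b.X)\{b,d} has moves -a-> v1
  v1 = (b.(rec X. a.(b.X)\{b,d}))\{b,d} has moves stopped
Partition-refinement fixed point:
  B0 = {u0}
  B1 = {u1, v1}
  B2 = {v0}
u0 ∈ B0, v0 ∈ B2 → different blocks

P ≁ Q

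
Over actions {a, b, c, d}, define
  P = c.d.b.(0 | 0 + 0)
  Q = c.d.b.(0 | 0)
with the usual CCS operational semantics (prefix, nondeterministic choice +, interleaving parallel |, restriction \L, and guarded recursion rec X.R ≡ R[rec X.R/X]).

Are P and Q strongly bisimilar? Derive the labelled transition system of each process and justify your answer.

bisimilar

Reachable graph of P (4 states):
  u0 = c.d.b.(0 | 0 + 0) → --c--▸ u1
  u1 = d.b.(0 | 0 + 0) → --d--▸ u2
  u2 = b.(0 | 0 + 0) → --b--▸ u3
  u3 = 0 | 0 + 0 → ∅
Reachable graph of Q (4 states):
  v0 = c.d.b.(0 | 0) → --c--▸ v1
  v1 = d.b.(0 | 0) → --d--▸ v2
  v2 = b.(0 | 0) → --b--▸ v3
  v3 = 0 | 0 → ∅
Partition-refinement fixed point:
  B0 = {u0, v0}
  B1 = {u1, v1}
  B2 = {u2, v2}
  B3 = {u3, v3}
u0 ∈ B0, v0 ∈ B0 → same block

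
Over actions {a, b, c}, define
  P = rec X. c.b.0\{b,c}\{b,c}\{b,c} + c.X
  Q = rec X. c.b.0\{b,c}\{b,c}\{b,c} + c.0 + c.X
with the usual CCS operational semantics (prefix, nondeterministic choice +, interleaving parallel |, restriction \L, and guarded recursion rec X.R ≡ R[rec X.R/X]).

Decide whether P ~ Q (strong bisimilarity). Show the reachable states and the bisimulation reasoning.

P's transition system — 3 states:
  m0 = rec X. c.b.0\{b,c}\{b,c}\{b,c} + c.X | ··c··> m0, ··c··> m1
  m1 = b.0\{b,c}\{b,c}\{b,c} | ··b··> m2
  m2 = 0\{b,c}\{b,c}\{b,c} | (no moves)
Q's transition system — 4 states:
  n0 = rec X. c.b.0\{b,c}\{b,c}\{b,c} + c.0 + c.X | ··c··> n0, ··c··> n1, ··c··> n2
  n1 = 0 | (no moves)
  n2 = b.0\{b,c}\{b,c}\{b,c} | ··b··> n3
  n3 = 0\{b,c}\{b,c}\{b,c} | (no moves)
Coarsest stable partition (strong bisimilarity classes):
  B0 = {m0}
  B1 = {m1, n2}
  B2 = {m2, n1, n3}
  B3 = {n0}
m0 ∈ B0, n0 ∈ B3 → different blocks

P ≁ Q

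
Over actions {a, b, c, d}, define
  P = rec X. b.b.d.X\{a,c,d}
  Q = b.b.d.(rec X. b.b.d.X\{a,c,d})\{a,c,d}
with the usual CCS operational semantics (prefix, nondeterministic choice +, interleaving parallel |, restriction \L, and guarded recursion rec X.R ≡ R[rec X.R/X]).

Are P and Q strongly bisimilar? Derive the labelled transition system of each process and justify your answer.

YES

P's transition system — 6 states:
  m0 = rec X. b.b.d.X\{a,c,d} :: ··b··> m1
  m1 = b.d.(rec X. b.b.d.X\{a,c,d})\{a,c,d} :: ··b··> m2
  m2 = d.(rec X. b.b.d.X\{a,c,d})\{a,c,d} :: ··d··> m3
  m3 = (rec X. b.b.d.X\{a,c,d})\{a,c,d} :: ··b··> m4
  m4 = (b.d.(rec X. b.b.d.X\{a,c,d})\{a,c,d})\{a,c,d} :: ··b··> m5
  m5 = (d.(rec X. b.b.d.X\{a,c,d})\{a,c,d})\{a,c,d} :: deadlocked
Q's transition system — 6 states:
  n0 = b.b.d.(rec X. b.b.d.X\{a,c,d})\{a,c,d} :: ··b··> n1
  n1 = b.d.(rec X. b.b.d.X\{a,c,d})\{a,c,d} :: ··b··> n2
  n2 = d.(rec X. b.b.d.X\{a,c,d})\{a,c,d} :: ··d··> n3
  n3 = (rec X. b.b.d.X\{a,c,d})\{a,c,d} :: ··b··> n4
  n4 = (b.d.(rec X. b.b.d.X\{a,c,d})\{a,c,d})\{a,c,d} :: ··b··> n5
  n5 = (d.(rec X. b.b.d.X\{a,c,d})\{a,c,d})\{a,c,d} :: deadlocked
Coarsest stable partition (strong bisimilarity classes):
  B0 = {m0, n0}
  B1 = {m1, n1}
  B2 = {m2, n2}
  B3 = {m3, n3}
  B4 = {m4, n4}
  B5 = {m5, n5}
m0 ∈ B0, n0 ∈ B0 → same block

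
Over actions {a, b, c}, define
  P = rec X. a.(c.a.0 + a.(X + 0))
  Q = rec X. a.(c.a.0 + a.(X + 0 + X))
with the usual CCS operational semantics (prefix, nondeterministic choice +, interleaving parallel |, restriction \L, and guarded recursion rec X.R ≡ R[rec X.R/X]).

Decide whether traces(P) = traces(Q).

Reachable graph of P (5 states):
  m0 = rec X. a.(c.a.0 + a.(X + 0)) | —a→ m1
  m1 = c.a.0 + a.((rec X. a.(c.a.0 + a.(X + 0))) + 0) | —a→ m2, —c→ m3
  m2 = (rec X. a.(c.a.0 + a.(X + 0))) + 0 | —a→ m1
  m3 = a.0 | —a→ m4
  m4 = 0 | deadlocked
Reachable graph of Q (5 states):
  n0 = rec X. a.(c.a.0 + a.(X + 0 + X)) | —a→ n1
  n1 = c.a.0 + a.((rec X. a.(c.a.0 + a.(X + 0 + X))) + 0 + (rec X. a.(c.a.0 + a.(X + 0 + X)))) | —a→ n2, —c→ n3
  n2 = (rec X. a.(c.a.0 + a.(X + 0 + X))) + 0 + (rec X. a.(c.a.0 + a.(X + 0 + X))) | —a→ n1
  n3 = a.0 | —a→ n4
  n4 = 0 | deadlocked
Bisimilarity quotient blocks:
  B0 = {m0, m2, n0, n2}
  B1 = {m1, n1}
  B2 = {m3, n3}
  B3 = {m4, n4}
m0 ∈ B0, n0 ∈ B0 → same block
Bisimilar ⇒ trace-equivalent.

traces(P) = traces(Q)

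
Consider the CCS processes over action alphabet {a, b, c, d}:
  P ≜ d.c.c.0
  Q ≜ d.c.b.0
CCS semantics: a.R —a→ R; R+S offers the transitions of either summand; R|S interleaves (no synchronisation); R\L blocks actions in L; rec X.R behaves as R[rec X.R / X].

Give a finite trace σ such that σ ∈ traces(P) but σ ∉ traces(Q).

dcc

Reachable graph of P (4 states):
  u0 = d.c.c.0 has moves ··d··> u1
  u1 = c.c.0 has moves ··c··> u2
  u2 = c.0 has moves ··c··> u3
  u3 = 0 has moves deadlocked
Reachable graph of Q (4 states):
  v0 = d.c.b.0 has moves ··d··> v1
  v1 = c.b.0 has moves ··c··> v2
  v2 = b.0 has moves ··b··> v3
  v3 = 0 has moves deadlocked
Run σ = ⟨dcc⟩ on P: start {u0}
  step 1 (d): {u1}
  step 2 (c): {u2}
  step 3 (c): {u3}
  — P admits the full trace.
Run σ = ⟨dcc⟩ on Q: start {v0}
  step 1 (d): {v1}
  step 2 (c): {v2}
  step 3 (c): no successor for Q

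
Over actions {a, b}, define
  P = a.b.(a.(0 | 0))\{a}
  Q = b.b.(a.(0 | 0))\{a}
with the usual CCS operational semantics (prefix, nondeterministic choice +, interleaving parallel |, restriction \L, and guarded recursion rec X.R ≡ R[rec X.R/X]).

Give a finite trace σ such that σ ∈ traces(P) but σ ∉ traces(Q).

Reachable graph of P (3 states):
  p0 = a.b.(a.(0 | 0))\{a} :: -a-> p1
  p1 = b.(a.(0 | 0))\{a} :: -b-> p2
  p2 = (a.(0 | 0))\{a} :: stopped
Reachable graph of Q (3 states):
  q0 = b.b.(a.(0 | 0))\{a} :: -b-> q1
  q1 = b.(a.(0 | 0))\{a} :: -b-> q2
  q2 = (a.(0 | 0))\{a} :: stopped
Run σ = ⟨a⟩ on P: start {p0}
  [1] a ⇒ {p1}
  P completes σ.
Run σ = ⟨a⟩ on Q: start {q0}
  [1] a ⇒ ∅  — Q cannot continue

a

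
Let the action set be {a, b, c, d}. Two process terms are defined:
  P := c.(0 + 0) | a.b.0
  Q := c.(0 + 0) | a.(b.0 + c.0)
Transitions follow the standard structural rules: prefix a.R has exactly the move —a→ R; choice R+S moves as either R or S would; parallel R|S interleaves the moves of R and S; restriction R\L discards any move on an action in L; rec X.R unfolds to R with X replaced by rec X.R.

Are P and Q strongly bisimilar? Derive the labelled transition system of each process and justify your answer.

P's transition system — 6 states:
  u0 = c.(0 + 0) | a.b.0 → --a--▸ u1, --c--▸ u2
  u1 = c.(0 + 0) | b.0 → --b--▸ u3, --c--▸ u4
  u2 = (0 + 0) | a.b.0 → --a--▸ u4
  u3 = c.(0 + 0) | 0 → --c--▸ u5
  u4 = (0 + 0) | b.0 → --b--▸ u5
  u5 = (0 + 0) | 0 → ·
Q's transition system — 6 states:
  v0 = c.(0 + 0) | a.(b.0 + c.0) → --a--▸ v1, --c--▸ v2
  v1 = c.(0 + 0) | (b.0 + c.0) → --b--▸ v3, --c--▸ v3, --c--▸ v4
  v2 = (0 + 0) | a.(b.0 + c.0) → --a--▸ v4
  v3 = c.(0 + 0) | 0 → --c--▸ v5
  v4 = (0 + 0) | (b.0 + c.0) → --b--▸ v5, --c--▸ v5
  v5 = (0 + 0) | 0 → ·
Coarsest stable partition (strong bisimilarity classes):
  B0 = {u0}
  B1 = {u2}
  B2 = {u4}
  B3 = {u5, v5}
  B4 = {u1}
  B5 = {u3, v3}
  B6 = {v0}
  B7 = {v1}
  B8 = {v4}
  B9 = {v2}
u0 ∈ B0, v0 ∈ B6 → different blocks

not bisimilar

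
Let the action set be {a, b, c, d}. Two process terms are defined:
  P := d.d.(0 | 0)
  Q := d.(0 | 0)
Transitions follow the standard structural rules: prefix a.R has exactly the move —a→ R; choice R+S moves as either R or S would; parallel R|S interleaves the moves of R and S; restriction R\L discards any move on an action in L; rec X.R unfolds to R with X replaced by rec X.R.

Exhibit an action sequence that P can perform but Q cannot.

LTS(P): 3 reachable states
  s0 = d.d.(0 | 0) :: —d→ s1
  s1 = d.(0 | 0) :: —d→ s2
  s2 = 0 | 0 :: ∅
LTS(Q): 2 reachable states
  t0 = d.(0 | 0) :: —d→ t1
  t1 = 0 | 0 :: ∅
Executing dd from P (initial set {s0}):
  step 1 (d): {s1}
  step 2 (d): {s2}
  ✓ P
Executing dd from Q (initial set {t0}):
  step 1 (d): {t1}
  step 2 (d): no successor for Q

dd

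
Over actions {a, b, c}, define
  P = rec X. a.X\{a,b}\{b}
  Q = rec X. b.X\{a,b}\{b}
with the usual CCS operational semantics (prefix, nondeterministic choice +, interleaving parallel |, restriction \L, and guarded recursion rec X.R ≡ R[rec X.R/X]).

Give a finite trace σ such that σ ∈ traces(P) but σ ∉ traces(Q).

Reachable graph of P (2 states):
  p0 = rec X. a.X\{a,b}\{b} → ··a··> p1
  p1 = (rec X. a.X\{a,b}\{b})\{a,b}\{b} → deadlocked
Reachable graph of Q (2 states):
  q0 = rec X. b.X\{a,b}\{b} → ··b··> q1
  q1 = (rec X. b.X\{a,b}\{b})\{a,b}\{b} → deadlocked
Trace ⟨a⟩ through P, begin at {p0}:
  after a @ step 1: {p1}
  ✓ P
Trace ⟨a⟩ through Q, begin at {q0}:
  after a @ step 1: ∅ (Q stuck)

a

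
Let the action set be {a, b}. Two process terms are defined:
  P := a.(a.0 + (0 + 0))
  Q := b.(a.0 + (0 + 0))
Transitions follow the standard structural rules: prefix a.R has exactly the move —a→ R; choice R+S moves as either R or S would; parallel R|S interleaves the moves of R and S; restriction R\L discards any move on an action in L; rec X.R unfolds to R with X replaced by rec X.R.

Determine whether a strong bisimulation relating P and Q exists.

NO

LTS(P): 3 reachable states
  p0 = a.(a.0 + (0 + 0)) :: --a--▸ p1
  p1 = a.0 + (0 + 0) :: --a--▸ p2
  p2 = 0 :: ·
LTS(Q): 3 reachable states
  q0 = b.(a.0 + (0 + 0)) :: --b--▸ q1
  q1 = a.0 + (0 + 0) :: --a--▸ q2
  q2 = 0 :: ·
Bisimilarity quotient blocks:
  B0 = {p0}
  B1 = {p1, q1}
  B2 = {p2, q2}
  B3 = {q0}
p0 ∈ B0, q0 ∈ B3 → different blocks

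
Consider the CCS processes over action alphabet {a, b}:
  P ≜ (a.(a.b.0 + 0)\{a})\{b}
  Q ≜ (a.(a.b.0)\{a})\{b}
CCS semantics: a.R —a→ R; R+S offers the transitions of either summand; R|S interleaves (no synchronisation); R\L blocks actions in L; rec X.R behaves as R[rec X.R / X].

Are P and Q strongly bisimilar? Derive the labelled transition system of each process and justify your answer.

LTS(P): 2 reachable states
  p0 = (a.(a.b.0 + 0)\{a})\{b} ⊢ ··a··> p1
  p1 = (a.b.0 + 0)\{a}\{b} ⊢ stopped
LTS(Q): 2 reachable states
  q0 = (a.(a.b.0)\{a})\{b} ⊢ ··a··> q1
  q1 = (a.b.0)\{a}\{b} ⊢ stopped
Partition-refinement fixed point:
  B0 = {p0, q0}
  B1 = {p1, q1}
p0 ∈ B0, q0 ∈ B0 → same block

bisimilar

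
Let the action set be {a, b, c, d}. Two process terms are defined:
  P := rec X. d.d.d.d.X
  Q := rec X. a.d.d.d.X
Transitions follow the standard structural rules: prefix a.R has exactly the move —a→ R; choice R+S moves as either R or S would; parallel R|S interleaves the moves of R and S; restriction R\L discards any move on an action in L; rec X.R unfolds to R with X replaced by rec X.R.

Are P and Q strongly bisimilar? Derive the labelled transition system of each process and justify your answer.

P ≁ Q

P's transition system — 4 states:
  p0 = rec X. d.d.d.d.X | --d--▸ p1
  p1 = d.d.d.(rec X. d.d.d.d.X) | --d--▸ p2
  p2 = d.d.(rec X. d.d.d.d.X) | --d--▸ p3
  p3 = d.(rec X. d.d.d.d.X) | --d--▸ p0
Q's transition system — 4 states:
  q0 = rec X. a.d.d.d.X | --a--▸ q1
  q1 = d.d.d.(rec X. a.d.d.d.X) | --d--▸ q2
  q2 = d.d.(rec X. a.d.d.d.X) | --d--▸ q3
  q3 = d.(rec X. a.d.d.d.X) | --d--▸ q0
Partition-refinement fixed point:
  B0 = {p0, p1, p2, p3}
  B1 = {q0}
  B2 = {q1}
  B3 = {q2}
  B4 = {q3}
p0 ∈ B0, q0 ∈ B1 → different blocks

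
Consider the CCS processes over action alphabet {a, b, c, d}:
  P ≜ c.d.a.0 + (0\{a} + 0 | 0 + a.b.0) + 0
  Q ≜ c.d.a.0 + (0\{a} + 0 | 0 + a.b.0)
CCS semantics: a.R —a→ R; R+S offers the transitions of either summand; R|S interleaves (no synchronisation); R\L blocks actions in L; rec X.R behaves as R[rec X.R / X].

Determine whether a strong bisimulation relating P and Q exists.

P ~ Q

LTS(P): 5 reachable states
  m0 = c.d.a.0 + (0\{a} + 0 | 0 + a.b.0) + 0 → —a→ m1, —c→ m2
  m1 = b.0 → —b→ m3
  m2 = d.a.0 → —d→ m4
  m3 = 0 → stopped
  m4 = a.0 → —a→ m3
LTS(Q): 5 reachable states
  n0 = c.d.a.0 + (0\{a} + 0 | 0 + a.b.0) → —a→ n1, —c→ n2
  n1 = b.0 → —b→ n3
  n2 = d.a.0 → —d→ n4
  n3 = 0 → stopped
  n4 = a.0 → —a→ n3
Bisimilarity quotient blocks:
  B0 = {m0, n0}
  B1 = {m1, n1}
  B2 = {m3, n3}
  B3 = {m2, n2}
  B4 = {m4, n4}
m0 ∈ B0, n0 ∈ B0 → same block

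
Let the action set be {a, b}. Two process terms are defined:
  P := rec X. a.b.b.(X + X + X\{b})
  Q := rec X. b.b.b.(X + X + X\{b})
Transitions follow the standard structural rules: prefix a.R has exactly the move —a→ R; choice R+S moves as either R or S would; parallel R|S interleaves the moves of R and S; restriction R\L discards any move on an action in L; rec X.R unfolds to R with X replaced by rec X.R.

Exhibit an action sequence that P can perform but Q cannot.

a

Reachable graph of P (5 states):
  u0 = rec X. a.b.b.(X + X + X\{b}) ⊢ —a→ u1
  u1 = b.b.((rec X. a.b.b.(X + X + X\{b})) + (rec X. a.b.b.(X + X + X\{b})) + (rec X. a.b.b.(X + X + X\{b}))\{b}) ⊢ —b→ u2
  u2 = b.((rec X. a.b.b.(X + X + X\{b})) + (rec X. a.b.b.(X + X + X\{b})) + (rec X. a.b.b.(X + X + X\{b}))\{b}) ⊢ —b→ u3
  u3 = (rec X. a.b.b.(X + X + X\{b})) + (rec X. a.b.b.(X + X + X\{b})) + (rec X. a.b.b.(X + X + X\{b}))\{b} ⊢ —a→ u1, —a→ u4
  u4 = (b.b.((rec X. a.b.b.(X + X + X\{b})) + (rec X. a.b.b.(X + X + X\{b})) + (rec X. a.b.b.(X + X + X\{b}))\{b}))\{b} ⊢ stopped
Reachable graph of Q (4 states):
  v0 = rec X. b.b.b.(X + X + X\{b}) ⊢ —b→ v1
  v1 = b.b.((rec X. b.b.b.(X + X + X\{b})) + (rec X. b.b.b.(X + X + X\{b})) + (rec X. b.b.b.(X + X + X\{b}))\{b}) ⊢ —b→ v2
  v2 = b.((rec X. b.b.b.(X + X + X\{b})) + (rec X. b.b.b.(X + X + X\{b})) + (rec X. b.b.b.(X + X + X\{b}))\{b}) ⊢ —b→ v3
  v3 = (rec X. b.b.b.(X + X + X\{b})) + (rec X. b.b.b.(X + X + X\{b})) + (rec X. b.b.b.(X + X + X\{b}))\{b} ⊢ —b→ v1
Executing a from P (initial set {u0}):
  [1] a ⇒ {u1}
  ✓ P
Executing a from Q (initial set {v0}):
  [1] a ⇒ ∅ (Q stuck)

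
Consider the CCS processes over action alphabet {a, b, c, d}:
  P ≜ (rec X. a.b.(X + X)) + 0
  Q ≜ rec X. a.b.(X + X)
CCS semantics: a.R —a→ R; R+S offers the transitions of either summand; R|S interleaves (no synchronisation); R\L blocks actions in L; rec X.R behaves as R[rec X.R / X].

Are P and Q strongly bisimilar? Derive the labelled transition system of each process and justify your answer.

P ~ Q

P's transition system — 3 states:
  s0 = (rec X. a.b.(X + X)) + 0 ⊢ ··a··> s1
  s1 = b.((rec X. a.b.(X + X)) + (rec X. a.b.(X + X))) ⊢ ··b··> s2
  s2 = (rec X. a.b.(X + X)) + (rec X. a.b.(X + X)) ⊢ ··a··> s1
Q's transition system — 3 states:
  t0 = rec X. a.b.(X + X) ⊢ ··a··> t1
  t1 = b.((rec X. a.b.(X + X)) + (rec X. a.b.(X + X))) ⊢ ··b··> t2
  t2 = (rec X. a.b.(X + X)) + (rec X. a.b.(X + X)) ⊢ ··a··> t1
Coarsest stable partition (strong bisimilarity classes):
  B0 = {s0, s2, t0, t2}
  B1 = {s1, t1}
s0 ∈ B0, t0 ∈ B0 → same block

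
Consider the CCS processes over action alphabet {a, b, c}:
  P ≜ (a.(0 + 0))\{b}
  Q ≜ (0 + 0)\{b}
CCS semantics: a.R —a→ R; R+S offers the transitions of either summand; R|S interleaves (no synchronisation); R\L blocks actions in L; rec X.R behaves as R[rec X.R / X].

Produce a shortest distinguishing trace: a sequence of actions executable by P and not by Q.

P's transition system — 2 states:
  p0 = (a.(0 + 0))\{b} :: -a-> p1
  p1 = (0 + 0)\{b} :: stopped
Q's transition system — 1 states:
  q0 = (0 + 0)\{b} :: stopped
Trace ⟨a⟩ through P, begin at {p0}:
  after a @ step 1: {p1}
  ✓ P
Trace ⟨a⟩ through Q, begin at {q0}:
  after a @ step 1: no successor for Q

a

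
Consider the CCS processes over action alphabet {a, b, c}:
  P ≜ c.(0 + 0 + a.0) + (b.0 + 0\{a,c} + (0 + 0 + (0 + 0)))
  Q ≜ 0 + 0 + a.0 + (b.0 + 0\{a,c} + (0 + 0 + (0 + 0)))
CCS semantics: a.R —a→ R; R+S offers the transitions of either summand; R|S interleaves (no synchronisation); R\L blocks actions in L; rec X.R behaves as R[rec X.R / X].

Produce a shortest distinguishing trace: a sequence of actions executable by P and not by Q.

Reachable graph of P (3 states):
  m0 = c.(0 + 0 + a.0) + (b.0 + 0\{a,c} + (0 + 0 + (0 + 0))) → —b→ m1, —c→ m2
  m1 = 0 → stopped
  m2 = 0 + 0 + a.0 → —a→ m1
Reachable graph of Q (2 states):
  n0 = 0 + 0 + a.0 + (b.0 + 0\{a,c} + (0 + 0 + (0 + 0))) → —a→ n1, —b→ n1
  n1 = 0 → stopped
Run σ = ⟨c⟩ on P: start {m0}
  [1] c ⇒ {m2}
  P completes σ.
Run σ = ⟨c⟩ on Q: start {n0}
  [1] c ⇒ ∅  — Q cannot continue

c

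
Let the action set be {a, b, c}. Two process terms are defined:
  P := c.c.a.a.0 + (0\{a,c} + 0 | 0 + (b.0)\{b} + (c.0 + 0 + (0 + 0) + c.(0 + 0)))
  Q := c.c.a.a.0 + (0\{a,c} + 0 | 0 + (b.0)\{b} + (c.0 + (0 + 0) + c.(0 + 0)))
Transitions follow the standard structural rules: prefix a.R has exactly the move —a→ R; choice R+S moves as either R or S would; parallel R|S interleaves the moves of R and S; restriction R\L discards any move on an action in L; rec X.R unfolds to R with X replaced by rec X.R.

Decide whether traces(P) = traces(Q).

P's transition system — 6 states:
  u0 = c.c.a.a.0 + (0\{a,c} + 0 | 0 + (b.0)\{b} + (c.0 + 0 + (0 + 0) + c.(0 + 0))) has moves --c--▸ u1, --c--▸ u2, --c--▸ u3
  u1 = 0 has moves (no moves)
  u2 = 0 + 0 has moves (no moves)
  u3 = c.a.a.0 has moves --c--▸ u4
  u4 = a.a.0 has moves --a--▸ u5
  u5 = a.0 has moves --a--▸ u1
Q's transition system — 6 states:
  v0 = c.c.a.a.0 + (0\{a,c} + 0 | 0 + (b.0)\{b} + (c.0 + (0 + 0) + c.(0 + 0))) has moves --c--▸ v1, --c--▸ v2, --c--▸ v3
  v1 = 0 has moves (no moves)
  v2 = 0 + 0 has moves (no moves)
  v3 = c.a.a.0 has moves --c--▸ v4
  v4 = a.a.0 has moves --a--▸ v5
  v5 = a.0 has moves --a--▸ v1
Coarsest stable partition (strong bisimilarity classes):
  B0 = {u0, v0}
  B1 = {u3, v3}
  B2 = {u4, v4}
  B3 = {u5, v5}
  B4 = {u1, u2, v1, v2}
u0 ∈ B0, v0 ∈ B0 → same block
Bisimilar ⇒ trace-equivalent.

traces(P) = traces(Q)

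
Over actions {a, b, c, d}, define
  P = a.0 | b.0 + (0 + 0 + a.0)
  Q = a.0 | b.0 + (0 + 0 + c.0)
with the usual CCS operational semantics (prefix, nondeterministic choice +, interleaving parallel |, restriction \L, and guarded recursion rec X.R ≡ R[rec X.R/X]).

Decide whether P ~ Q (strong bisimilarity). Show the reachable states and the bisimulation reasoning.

not bisimilar

Reachable graph of P (5 states):
  m0 = a.0 | b.0 + (0 + 0 + a.0) → --a--▸ m1, --a--▸ m2, --b--▸ m3
  m1 = 0 → ·
  m2 = 0 | b.0 → --b--▸ m4
  m3 = a.0 | 0 → --a--▸ m4
  m4 = 0 | 0 → ·
Reachable graph of Q (5 states):
  n0 = a.0 | b.0 + (0 + 0 + c.0) → --a--▸ n1, --b--▸ n2, --c--▸ n3
  n1 = 0 | b.0 → --b--▸ n4
  n2 = a.0 | 0 → --a--▸ n4
  n3 = 0 → ·
  n4 = 0 | 0 → ·
Bisimilarity quotient blocks:
  B0 = {m0}
  B1 = {m1, m4, n3, n4}
  B2 = {m2, n1}
  B3 = {m3, n2}
  B4 = {n0}
m0 ∈ B0, n0 ∈ B4 → different blocks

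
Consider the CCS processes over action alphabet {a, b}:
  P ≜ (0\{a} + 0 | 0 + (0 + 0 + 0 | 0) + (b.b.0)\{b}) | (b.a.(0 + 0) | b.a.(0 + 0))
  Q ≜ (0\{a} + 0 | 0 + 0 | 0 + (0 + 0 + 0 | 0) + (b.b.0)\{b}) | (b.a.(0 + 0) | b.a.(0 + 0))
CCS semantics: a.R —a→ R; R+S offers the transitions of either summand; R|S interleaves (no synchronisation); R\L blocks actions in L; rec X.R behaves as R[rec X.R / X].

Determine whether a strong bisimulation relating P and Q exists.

bisimilar

P's transition system — 9 states:
  u0 = (0\{a} + 0 | 0 + (0 + 0 + 0 | 0) + (b.b.0)\{b}) | (b.a.(0 + 0) | b.a.(0 + 0)) has moves ··b··> u1, ··b··> u2
  u1 = (0\{a} + 0 | 0 + (0 + 0 + 0 | 0) + (b.b.0)\{b}) | (a.(0 + 0) | b.a.(0 + 0)) has moves ··a··> u3, ··b··> u4
  u2 = (0\{a} + 0 | 0 + (0 + 0 + 0 | 0) + (b.b.0)\{b}) | (b.a.(0 + 0) | a.(0 + 0)) has moves ··a··> u5, ··b··> u4
  u3 = (0\{a} + 0 | 0 + (0 + 0 + 0 | 0) + (b.b.0)\{b}) | ((0 + 0) | b.a.(0 + 0)) has moves ··b··> u6
  u4 = (0\{a} + 0 | 0 + (0 + 0 + 0 | 0) + (b.b.0)\{b}) | (a.(0 + 0) | a.(0 + 0)) has moves ··a··> u6, ··a··> u7
  u5 = (0\{a} + 0 | 0 + (0 + 0 + 0 | 0) + (b.b.0)\{b}) | (b.a.(0 + 0) | (0 + 0)) has moves ··b··> u7
  u6 = (0\{a} + 0 | 0 + (0 + 0 + 0 | 0) + (b.b.0)\{b}) | ((0 + 0) | a.(0 + 0)) has moves ··a··> u8
  u7 = (0\{a} + 0 | 0 + (0 + 0 + 0 | 0) + (b.b.0)\{b}) | (a.(0 + 0) | (0 + 0)) has moves ··a··> u8
  u8 = (0\{a} + 0 | 0 + (0 + 0 + 0 | 0) + (b.b.0)\{b}) | ((0 + 0) | (0 + 0)) has moves (no moves)
Q's transition system — 9 states:
  v0 = (0\{a} + 0 | 0 + 0 | 0 + (0 + 0 + 0 | 0) + (b.b.0)\{b}) | (b.a.(0 + 0) | b.a.(0 + 0)) has moves ··b··> v1, ··b··> v2
  v1 = (0\{a} + 0 | 0 + 0 | 0 + (0 + 0 + 0 | 0) + (b.b.0)\{b}) | (a.(0 + 0) | b.a.(0 + 0)) has moves ··a··> v3, ··b··> v4
  v2 = (0\{a} + 0 | 0 + 0 | 0 + (0 + 0 + 0 | 0) + (b.b.0)\{b}) | (b.a.(0 + 0) | a.(0 + 0)) has moves ··a··> v5, ··b··> v4
  v3 = (0\{a} + 0 | 0 + 0 | 0 + (0 + 0 + 0 | 0) + (b.b.0)\{b}) | ((0 + 0) | b.a.(0 + 0)) has moves ··b··> v6
  v4 = (0\{a} + 0 | 0 + 0 | 0 + (0 + 0 + 0 | 0) + (b.b.0)\{b}) | (a.(0 + 0) | a.(0 + 0)) has moves ··a··> v6, ··a··> v7
  v5 = (0\{a} + 0 | 0 + 0 | 0 + (0 + 0 + 0 | 0) + (b.b.0)\{b}) | (b.a.(0 + 0) | (0 + 0)) has moves ··b··> v7
  v6 = (0\{a} + 0 | 0 + 0 | 0 + (0 + 0 + 0 | 0) + (b.b.0)\{b}) | ((0 + 0) | a.(0 + 0)) has moves ··a··> v8
  v7 = (0\{a} + 0 | 0 + 0 | 0 + (0 + 0 + 0 | 0) + (b.b.0)\{b}) | (a.(0 + 0) | (0 + 0)) has moves ··a··> v8
  v8 = (0\{a} + 0 | 0 + 0 | 0 + (0 + 0 + 0 | 0) + (b.b.0)\{b}) | ((0 + 0) | (0 + 0)) has moves (no moves)
Bisimilarity quotient blocks:
  B0 = {u0, v0}
  B1 = {u1, u2, v1, v2}
  B2 = {u3, u5, v3, v5}
  B3 = {u6, u7, v6, v7}
  B4 = {u8, v8}
  B5 = {u4, v4}
u0 ∈ B0, v0 ∈ B0 → same block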